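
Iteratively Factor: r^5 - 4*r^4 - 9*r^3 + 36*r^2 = (r + 3)*(r^4 - 7*r^3 + 12*r^2) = r*(r + 3)*(r^3 - 7*r^2 + 12*r) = r^2*(r + 3)*(r^2 - 7*r + 12) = r^2*(r - 3)*(r + 3)*(r - 4)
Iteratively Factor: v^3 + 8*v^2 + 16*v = (v + 4)*(v^2 + 4*v) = (v + 4)^2*(v)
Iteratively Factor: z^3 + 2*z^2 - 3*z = (z + 3)*(z^2 - z) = (z - 1)*(z + 3)*(z)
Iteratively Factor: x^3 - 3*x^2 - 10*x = (x + 2)*(x^2 - 5*x) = (x - 5)*(x + 2)*(x)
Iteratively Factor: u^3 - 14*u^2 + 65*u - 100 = (u - 4)*(u^2 - 10*u + 25) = (u - 5)*(u - 4)*(u - 5)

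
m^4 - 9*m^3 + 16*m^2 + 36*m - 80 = (m - 5)*(m - 4)*(m - 2)*(m + 2)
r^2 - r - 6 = (r - 3)*(r + 2)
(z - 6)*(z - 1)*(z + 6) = z^3 - z^2 - 36*z + 36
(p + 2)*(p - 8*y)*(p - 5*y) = p^3 - 13*p^2*y + 2*p^2 + 40*p*y^2 - 26*p*y + 80*y^2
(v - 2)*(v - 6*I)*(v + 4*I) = v^3 - 2*v^2 - 2*I*v^2 + 24*v + 4*I*v - 48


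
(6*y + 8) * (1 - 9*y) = -54*y^2 - 66*y + 8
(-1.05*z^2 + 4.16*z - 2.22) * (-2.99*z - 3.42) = 3.1395*z^3 - 8.8474*z^2 - 7.5894*z + 7.5924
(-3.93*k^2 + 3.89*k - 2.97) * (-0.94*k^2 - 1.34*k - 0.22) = 3.6942*k^4 + 1.6096*k^3 - 1.5562*k^2 + 3.124*k + 0.6534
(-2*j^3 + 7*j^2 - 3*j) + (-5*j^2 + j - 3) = -2*j^3 + 2*j^2 - 2*j - 3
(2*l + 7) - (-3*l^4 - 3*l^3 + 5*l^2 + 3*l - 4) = 3*l^4 + 3*l^3 - 5*l^2 - l + 11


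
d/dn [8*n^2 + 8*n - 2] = 16*n + 8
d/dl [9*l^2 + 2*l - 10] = 18*l + 2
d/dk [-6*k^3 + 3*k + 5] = 3 - 18*k^2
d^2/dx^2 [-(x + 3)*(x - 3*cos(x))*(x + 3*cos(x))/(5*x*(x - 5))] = 2*(-9*x^5*cos(2*x) + 9*x^4*sin(2*x) + 63*x^4*cos(2*x) + 9*x^3*sin(2*x) + 99*x^3*cos(2*x)/2 - 71*x^3/2 - 405*x^2*sin(2*x) - 1269*x^2*cos(2*x)/2 + 81*x^2/2 + 675*x*sin(2*x) - 405*x*cos(2*x)/2 - 405*x/2 + 675*cos(2*x)/2 + 675/2)/(5*x^3*(x^3 - 15*x^2 + 75*x - 125))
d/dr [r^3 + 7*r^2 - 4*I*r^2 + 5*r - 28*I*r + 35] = 3*r^2 + r*(14 - 8*I) + 5 - 28*I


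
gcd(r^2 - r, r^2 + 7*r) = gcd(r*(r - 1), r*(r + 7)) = r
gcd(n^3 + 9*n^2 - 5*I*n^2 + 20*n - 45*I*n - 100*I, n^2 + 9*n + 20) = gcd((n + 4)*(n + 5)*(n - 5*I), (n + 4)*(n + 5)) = n^2 + 9*n + 20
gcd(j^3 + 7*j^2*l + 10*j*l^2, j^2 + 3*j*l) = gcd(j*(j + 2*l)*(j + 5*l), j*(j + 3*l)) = j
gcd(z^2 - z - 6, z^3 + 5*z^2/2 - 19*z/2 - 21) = z^2 - z - 6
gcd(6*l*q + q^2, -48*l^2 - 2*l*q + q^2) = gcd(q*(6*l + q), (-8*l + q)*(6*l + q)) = 6*l + q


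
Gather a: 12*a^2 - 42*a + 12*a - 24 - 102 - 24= 12*a^2 - 30*a - 150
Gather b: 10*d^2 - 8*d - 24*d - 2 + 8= 10*d^2 - 32*d + 6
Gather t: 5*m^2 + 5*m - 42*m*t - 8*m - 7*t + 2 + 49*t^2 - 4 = 5*m^2 - 3*m + 49*t^2 + t*(-42*m - 7) - 2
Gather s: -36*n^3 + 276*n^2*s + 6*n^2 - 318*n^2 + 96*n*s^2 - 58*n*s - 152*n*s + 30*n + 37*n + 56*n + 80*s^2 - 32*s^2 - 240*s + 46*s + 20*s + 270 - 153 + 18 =-36*n^3 - 312*n^2 + 123*n + s^2*(96*n + 48) + s*(276*n^2 - 210*n - 174) + 135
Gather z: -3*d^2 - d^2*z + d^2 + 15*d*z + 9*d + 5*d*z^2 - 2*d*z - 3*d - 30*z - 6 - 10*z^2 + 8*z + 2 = -2*d^2 + 6*d + z^2*(5*d - 10) + z*(-d^2 + 13*d - 22) - 4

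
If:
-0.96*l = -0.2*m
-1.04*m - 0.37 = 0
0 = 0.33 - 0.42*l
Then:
No Solution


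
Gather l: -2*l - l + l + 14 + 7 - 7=14 - 2*l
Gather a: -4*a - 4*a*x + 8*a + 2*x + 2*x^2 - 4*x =a*(4 - 4*x) + 2*x^2 - 2*x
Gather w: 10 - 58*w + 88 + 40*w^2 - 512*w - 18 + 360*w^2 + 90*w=400*w^2 - 480*w + 80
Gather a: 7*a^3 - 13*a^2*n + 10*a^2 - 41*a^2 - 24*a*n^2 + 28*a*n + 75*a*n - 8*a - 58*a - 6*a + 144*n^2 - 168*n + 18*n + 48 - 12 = 7*a^3 + a^2*(-13*n - 31) + a*(-24*n^2 + 103*n - 72) + 144*n^2 - 150*n + 36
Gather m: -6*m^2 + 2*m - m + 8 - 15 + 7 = -6*m^2 + m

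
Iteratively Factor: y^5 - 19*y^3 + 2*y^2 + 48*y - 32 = (y - 1)*(y^4 + y^3 - 18*y^2 - 16*y + 32) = (y - 1)^2*(y^3 + 2*y^2 - 16*y - 32) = (y - 1)^2*(y + 2)*(y^2 - 16) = (y - 1)^2*(y + 2)*(y + 4)*(y - 4)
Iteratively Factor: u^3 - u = (u + 1)*(u^2 - u) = u*(u + 1)*(u - 1)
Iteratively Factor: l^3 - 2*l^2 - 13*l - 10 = (l - 5)*(l^2 + 3*l + 2) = (l - 5)*(l + 1)*(l + 2)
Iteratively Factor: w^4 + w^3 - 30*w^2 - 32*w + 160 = (w + 4)*(w^3 - 3*w^2 - 18*w + 40) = (w - 2)*(w + 4)*(w^2 - w - 20) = (w - 2)*(w + 4)^2*(w - 5)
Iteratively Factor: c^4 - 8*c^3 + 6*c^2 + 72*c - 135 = (c + 3)*(c^3 - 11*c^2 + 39*c - 45) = (c - 5)*(c + 3)*(c^2 - 6*c + 9) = (c - 5)*(c - 3)*(c + 3)*(c - 3)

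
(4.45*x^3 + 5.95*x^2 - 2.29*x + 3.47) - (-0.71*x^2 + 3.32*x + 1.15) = 4.45*x^3 + 6.66*x^2 - 5.61*x + 2.32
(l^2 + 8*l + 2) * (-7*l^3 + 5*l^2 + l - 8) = -7*l^5 - 51*l^4 + 27*l^3 + 10*l^2 - 62*l - 16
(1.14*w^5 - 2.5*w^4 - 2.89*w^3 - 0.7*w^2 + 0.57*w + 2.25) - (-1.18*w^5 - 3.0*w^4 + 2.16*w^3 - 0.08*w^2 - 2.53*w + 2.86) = 2.32*w^5 + 0.5*w^4 - 5.05*w^3 - 0.62*w^2 + 3.1*w - 0.61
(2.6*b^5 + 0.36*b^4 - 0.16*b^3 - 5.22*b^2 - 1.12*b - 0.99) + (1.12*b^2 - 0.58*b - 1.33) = 2.6*b^5 + 0.36*b^4 - 0.16*b^3 - 4.1*b^2 - 1.7*b - 2.32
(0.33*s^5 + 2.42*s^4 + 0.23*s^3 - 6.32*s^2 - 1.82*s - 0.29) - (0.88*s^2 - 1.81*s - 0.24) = 0.33*s^5 + 2.42*s^4 + 0.23*s^3 - 7.2*s^2 - 0.01*s - 0.05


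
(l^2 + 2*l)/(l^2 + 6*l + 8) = l/(l + 4)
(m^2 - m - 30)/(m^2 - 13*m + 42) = (m + 5)/(m - 7)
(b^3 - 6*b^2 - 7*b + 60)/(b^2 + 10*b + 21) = (b^2 - 9*b + 20)/(b + 7)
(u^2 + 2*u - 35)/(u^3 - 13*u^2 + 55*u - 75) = (u + 7)/(u^2 - 8*u + 15)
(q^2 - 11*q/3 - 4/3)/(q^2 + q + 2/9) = 3*(q - 4)/(3*q + 2)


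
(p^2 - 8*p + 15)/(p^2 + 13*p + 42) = (p^2 - 8*p + 15)/(p^2 + 13*p + 42)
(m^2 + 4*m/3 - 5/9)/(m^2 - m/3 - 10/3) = (m - 1/3)/(m - 2)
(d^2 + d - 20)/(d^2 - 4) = (d^2 + d - 20)/(d^2 - 4)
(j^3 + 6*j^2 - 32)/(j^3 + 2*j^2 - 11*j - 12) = (j^2 + 2*j - 8)/(j^2 - 2*j - 3)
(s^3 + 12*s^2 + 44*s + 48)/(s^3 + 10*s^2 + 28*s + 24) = (s + 4)/(s + 2)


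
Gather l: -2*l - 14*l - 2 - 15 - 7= -16*l - 24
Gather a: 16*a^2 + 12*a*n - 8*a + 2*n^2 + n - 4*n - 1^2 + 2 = 16*a^2 + a*(12*n - 8) + 2*n^2 - 3*n + 1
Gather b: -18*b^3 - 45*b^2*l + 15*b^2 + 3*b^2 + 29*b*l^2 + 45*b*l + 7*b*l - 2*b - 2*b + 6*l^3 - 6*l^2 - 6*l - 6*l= -18*b^3 + b^2*(18 - 45*l) + b*(29*l^2 + 52*l - 4) + 6*l^3 - 6*l^2 - 12*l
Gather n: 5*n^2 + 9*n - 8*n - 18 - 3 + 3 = 5*n^2 + n - 18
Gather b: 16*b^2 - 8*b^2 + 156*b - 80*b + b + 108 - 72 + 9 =8*b^2 + 77*b + 45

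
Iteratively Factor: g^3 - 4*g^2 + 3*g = (g)*(g^2 - 4*g + 3) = g*(g - 1)*(g - 3)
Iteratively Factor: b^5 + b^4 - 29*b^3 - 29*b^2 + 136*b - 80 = (b - 1)*(b^4 + 2*b^3 - 27*b^2 - 56*b + 80) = (b - 5)*(b - 1)*(b^3 + 7*b^2 + 8*b - 16) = (b - 5)*(b - 1)^2*(b^2 + 8*b + 16) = (b - 5)*(b - 1)^2*(b + 4)*(b + 4)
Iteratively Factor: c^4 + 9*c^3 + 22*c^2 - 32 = (c + 4)*(c^3 + 5*c^2 + 2*c - 8) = (c + 2)*(c + 4)*(c^2 + 3*c - 4) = (c - 1)*(c + 2)*(c + 4)*(c + 4)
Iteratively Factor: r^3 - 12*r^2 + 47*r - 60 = (r - 3)*(r^2 - 9*r + 20) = (r - 4)*(r - 3)*(r - 5)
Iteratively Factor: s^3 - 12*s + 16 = (s + 4)*(s^2 - 4*s + 4) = (s - 2)*(s + 4)*(s - 2)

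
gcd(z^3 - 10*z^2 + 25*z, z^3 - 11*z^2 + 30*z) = z^2 - 5*z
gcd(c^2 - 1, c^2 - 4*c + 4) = 1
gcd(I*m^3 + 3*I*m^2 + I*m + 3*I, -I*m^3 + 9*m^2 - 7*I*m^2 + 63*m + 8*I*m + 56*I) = m + I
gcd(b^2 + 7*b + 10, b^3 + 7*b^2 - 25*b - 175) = b + 5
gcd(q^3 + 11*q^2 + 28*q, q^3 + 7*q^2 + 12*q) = q^2 + 4*q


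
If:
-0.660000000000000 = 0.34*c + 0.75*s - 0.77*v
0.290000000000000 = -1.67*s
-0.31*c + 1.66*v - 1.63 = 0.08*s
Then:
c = 1.12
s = -0.17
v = 1.18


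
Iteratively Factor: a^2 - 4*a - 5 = (a - 5)*(a + 1)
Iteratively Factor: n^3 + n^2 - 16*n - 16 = (n + 4)*(n^2 - 3*n - 4) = (n - 4)*(n + 4)*(n + 1)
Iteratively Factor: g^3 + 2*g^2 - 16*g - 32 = (g + 4)*(g^2 - 2*g - 8) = (g - 4)*(g + 4)*(g + 2)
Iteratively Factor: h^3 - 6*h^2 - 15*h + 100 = (h - 5)*(h^2 - h - 20) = (h - 5)*(h + 4)*(h - 5)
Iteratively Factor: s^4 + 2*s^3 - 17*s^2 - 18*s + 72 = (s - 2)*(s^3 + 4*s^2 - 9*s - 36) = (s - 3)*(s - 2)*(s^2 + 7*s + 12) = (s - 3)*(s - 2)*(s + 4)*(s + 3)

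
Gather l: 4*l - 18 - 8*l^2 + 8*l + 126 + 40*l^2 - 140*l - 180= 32*l^2 - 128*l - 72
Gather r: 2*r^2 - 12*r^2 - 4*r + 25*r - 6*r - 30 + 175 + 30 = -10*r^2 + 15*r + 175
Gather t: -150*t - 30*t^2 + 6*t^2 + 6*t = -24*t^2 - 144*t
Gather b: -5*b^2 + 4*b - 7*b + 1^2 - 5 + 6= -5*b^2 - 3*b + 2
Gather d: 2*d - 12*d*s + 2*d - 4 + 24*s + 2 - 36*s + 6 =d*(4 - 12*s) - 12*s + 4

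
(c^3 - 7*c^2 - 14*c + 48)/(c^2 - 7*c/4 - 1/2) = 4*(c^2 - 5*c - 24)/(4*c + 1)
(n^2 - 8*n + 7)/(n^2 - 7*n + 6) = (n - 7)/(n - 6)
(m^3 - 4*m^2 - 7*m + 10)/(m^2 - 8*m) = (m^3 - 4*m^2 - 7*m + 10)/(m*(m - 8))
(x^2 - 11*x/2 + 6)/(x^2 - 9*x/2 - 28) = (-2*x^2 + 11*x - 12)/(-2*x^2 + 9*x + 56)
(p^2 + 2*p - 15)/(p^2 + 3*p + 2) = (p^2 + 2*p - 15)/(p^2 + 3*p + 2)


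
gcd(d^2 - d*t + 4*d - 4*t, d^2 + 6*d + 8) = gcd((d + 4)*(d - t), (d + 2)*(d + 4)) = d + 4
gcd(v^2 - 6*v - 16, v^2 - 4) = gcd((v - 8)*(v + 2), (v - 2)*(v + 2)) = v + 2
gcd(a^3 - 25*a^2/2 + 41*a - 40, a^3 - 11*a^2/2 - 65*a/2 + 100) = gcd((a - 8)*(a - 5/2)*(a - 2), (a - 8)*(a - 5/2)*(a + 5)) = a^2 - 21*a/2 + 20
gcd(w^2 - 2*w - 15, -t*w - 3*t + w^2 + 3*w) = w + 3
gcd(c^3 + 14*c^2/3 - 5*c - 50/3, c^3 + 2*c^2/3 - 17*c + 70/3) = c^2 + 3*c - 10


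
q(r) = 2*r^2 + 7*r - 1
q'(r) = 4*r + 7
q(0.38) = 1.95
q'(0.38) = 8.52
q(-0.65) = -4.70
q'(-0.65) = 4.40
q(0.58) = 3.73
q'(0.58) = 9.32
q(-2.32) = -6.48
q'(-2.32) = -2.28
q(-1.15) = -6.40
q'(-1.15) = 2.40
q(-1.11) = -6.31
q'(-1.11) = 2.56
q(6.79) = 138.74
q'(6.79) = 34.16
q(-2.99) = -4.05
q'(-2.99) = -4.96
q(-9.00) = 98.00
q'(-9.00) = -29.00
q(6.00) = 113.00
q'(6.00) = 31.00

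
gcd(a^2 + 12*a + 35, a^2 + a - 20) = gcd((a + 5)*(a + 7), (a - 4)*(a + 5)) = a + 5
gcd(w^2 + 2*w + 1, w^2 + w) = w + 1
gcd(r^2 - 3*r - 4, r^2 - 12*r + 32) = r - 4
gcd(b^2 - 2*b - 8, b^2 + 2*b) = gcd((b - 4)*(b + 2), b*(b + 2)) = b + 2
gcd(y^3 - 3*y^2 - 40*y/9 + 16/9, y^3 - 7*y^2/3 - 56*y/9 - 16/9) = y^2 - 8*y/3 - 16/3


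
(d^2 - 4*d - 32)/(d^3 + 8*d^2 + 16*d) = (d - 8)/(d*(d + 4))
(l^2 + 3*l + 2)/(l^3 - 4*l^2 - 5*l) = (l + 2)/(l*(l - 5))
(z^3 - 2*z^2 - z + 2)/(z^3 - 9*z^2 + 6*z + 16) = (z - 1)/(z - 8)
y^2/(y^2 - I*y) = y/(y - I)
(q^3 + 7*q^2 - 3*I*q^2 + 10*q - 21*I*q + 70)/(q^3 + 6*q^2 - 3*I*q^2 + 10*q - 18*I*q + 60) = (q + 7)/(q + 6)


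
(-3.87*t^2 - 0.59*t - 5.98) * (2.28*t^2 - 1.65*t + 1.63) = -8.8236*t^4 + 5.0403*t^3 - 18.969*t^2 + 8.9053*t - 9.7474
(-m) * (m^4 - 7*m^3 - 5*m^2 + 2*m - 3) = -m^5 + 7*m^4 + 5*m^3 - 2*m^2 + 3*m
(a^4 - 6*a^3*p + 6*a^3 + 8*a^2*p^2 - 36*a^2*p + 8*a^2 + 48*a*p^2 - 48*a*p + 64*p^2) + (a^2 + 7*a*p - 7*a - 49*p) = a^4 - 6*a^3*p + 6*a^3 + 8*a^2*p^2 - 36*a^2*p + 9*a^2 + 48*a*p^2 - 41*a*p - 7*a + 64*p^2 - 49*p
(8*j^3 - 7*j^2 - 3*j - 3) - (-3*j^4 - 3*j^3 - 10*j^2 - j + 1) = 3*j^4 + 11*j^3 + 3*j^2 - 2*j - 4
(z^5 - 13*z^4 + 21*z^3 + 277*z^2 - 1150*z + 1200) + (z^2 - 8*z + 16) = z^5 - 13*z^4 + 21*z^3 + 278*z^2 - 1158*z + 1216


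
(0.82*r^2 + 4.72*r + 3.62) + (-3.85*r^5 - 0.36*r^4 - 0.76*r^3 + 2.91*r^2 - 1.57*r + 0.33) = -3.85*r^5 - 0.36*r^4 - 0.76*r^3 + 3.73*r^2 + 3.15*r + 3.95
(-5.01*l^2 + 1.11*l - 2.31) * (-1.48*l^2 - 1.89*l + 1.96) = 7.4148*l^4 + 7.8261*l^3 - 8.4987*l^2 + 6.5415*l - 4.5276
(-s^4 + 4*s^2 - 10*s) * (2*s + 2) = -2*s^5 - 2*s^4 + 8*s^3 - 12*s^2 - 20*s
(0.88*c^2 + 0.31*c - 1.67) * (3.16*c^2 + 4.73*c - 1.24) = 2.7808*c^4 + 5.142*c^3 - 4.9021*c^2 - 8.2835*c + 2.0708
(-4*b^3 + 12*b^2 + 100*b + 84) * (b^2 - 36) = -4*b^5 + 12*b^4 + 244*b^3 - 348*b^2 - 3600*b - 3024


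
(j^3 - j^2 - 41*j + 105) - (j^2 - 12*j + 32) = j^3 - 2*j^2 - 29*j + 73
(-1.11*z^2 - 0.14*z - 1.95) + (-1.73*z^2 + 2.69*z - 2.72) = -2.84*z^2 + 2.55*z - 4.67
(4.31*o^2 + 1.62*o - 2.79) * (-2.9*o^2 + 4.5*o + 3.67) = -12.499*o^4 + 14.697*o^3 + 31.1987*o^2 - 6.6096*o - 10.2393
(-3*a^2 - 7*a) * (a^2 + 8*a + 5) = -3*a^4 - 31*a^3 - 71*a^2 - 35*a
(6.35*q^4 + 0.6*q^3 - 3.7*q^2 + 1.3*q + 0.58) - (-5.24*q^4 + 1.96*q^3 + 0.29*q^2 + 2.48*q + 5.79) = 11.59*q^4 - 1.36*q^3 - 3.99*q^2 - 1.18*q - 5.21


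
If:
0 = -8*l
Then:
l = 0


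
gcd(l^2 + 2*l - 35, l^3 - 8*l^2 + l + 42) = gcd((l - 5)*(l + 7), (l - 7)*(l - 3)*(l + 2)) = 1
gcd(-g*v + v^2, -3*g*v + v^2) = v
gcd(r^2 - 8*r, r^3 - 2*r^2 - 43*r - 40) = r - 8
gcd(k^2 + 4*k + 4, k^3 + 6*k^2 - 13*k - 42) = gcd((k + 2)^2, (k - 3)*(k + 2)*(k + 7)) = k + 2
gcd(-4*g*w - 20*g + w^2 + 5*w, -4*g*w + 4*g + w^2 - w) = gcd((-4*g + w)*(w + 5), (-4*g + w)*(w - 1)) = -4*g + w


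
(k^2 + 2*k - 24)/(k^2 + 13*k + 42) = (k - 4)/(k + 7)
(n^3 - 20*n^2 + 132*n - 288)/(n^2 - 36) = (n^2 - 14*n + 48)/(n + 6)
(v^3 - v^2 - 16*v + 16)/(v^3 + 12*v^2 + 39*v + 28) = (v^2 - 5*v + 4)/(v^2 + 8*v + 7)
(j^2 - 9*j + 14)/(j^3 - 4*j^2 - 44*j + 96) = (j - 7)/(j^2 - 2*j - 48)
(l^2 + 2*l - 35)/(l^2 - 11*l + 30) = (l + 7)/(l - 6)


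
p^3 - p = p*(p - 1)*(p + 1)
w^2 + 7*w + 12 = (w + 3)*(w + 4)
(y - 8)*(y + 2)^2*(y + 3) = y^4 - y^3 - 40*y^2 - 116*y - 96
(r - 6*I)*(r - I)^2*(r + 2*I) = r^4 - 6*I*r^3 + 3*r^2 - 20*I*r - 12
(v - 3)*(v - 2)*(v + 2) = v^3 - 3*v^2 - 4*v + 12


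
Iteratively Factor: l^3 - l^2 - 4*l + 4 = (l - 1)*(l^2 - 4) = (l - 2)*(l - 1)*(l + 2)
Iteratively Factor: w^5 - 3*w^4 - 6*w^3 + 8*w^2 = (w - 4)*(w^4 + w^3 - 2*w^2) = w*(w - 4)*(w^3 + w^2 - 2*w) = w*(w - 4)*(w - 1)*(w^2 + 2*w) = w^2*(w - 4)*(w - 1)*(w + 2)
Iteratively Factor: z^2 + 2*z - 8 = (z + 4)*(z - 2)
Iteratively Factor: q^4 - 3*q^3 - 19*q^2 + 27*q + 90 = (q - 3)*(q^3 - 19*q - 30) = (q - 3)*(q + 2)*(q^2 - 2*q - 15) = (q - 3)*(q + 2)*(q + 3)*(q - 5)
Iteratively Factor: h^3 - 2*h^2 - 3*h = (h - 3)*(h^2 + h) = h*(h - 3)*(h + 1)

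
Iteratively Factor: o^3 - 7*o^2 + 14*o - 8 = (o - 2)*(o^2 - 5*o + 4) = (o - 2)*(o - 1)*(o - 4)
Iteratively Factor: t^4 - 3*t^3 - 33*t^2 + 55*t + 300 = (t + 3)*(t^3 - 6*t^2 - 15*t + 100) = (t - 5)*(t + 3)*(t^2 - t - 20) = (t - 5)*(t + 3)*(t + 4)*(t - 5)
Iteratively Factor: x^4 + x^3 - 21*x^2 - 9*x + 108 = (x - 3)*(x^3 + 4*x^2 - 9*x - 36) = (x - 3)*(x + 4)*(x^2 - 9) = (x - 3)^2*(x + 4)*(x + 3)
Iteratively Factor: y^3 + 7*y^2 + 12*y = (y + 4)*(y^2 + 3*y) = (y + 3)*(y + 4)*(y)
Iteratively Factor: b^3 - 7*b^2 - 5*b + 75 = (b - 5)*(b^2 - 2*b - 15) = (b - 5)*(b + 3)*(b - 5)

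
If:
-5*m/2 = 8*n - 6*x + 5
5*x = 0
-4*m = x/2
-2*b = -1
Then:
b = 1/2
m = 0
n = -5/8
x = 0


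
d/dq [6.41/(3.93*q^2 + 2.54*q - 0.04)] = (-50.3826*q - 16.2814)/(3.93*q^2 + 2.54*q - 0.04)^2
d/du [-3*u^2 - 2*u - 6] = -6*u - 2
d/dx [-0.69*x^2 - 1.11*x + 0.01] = -1.38*x - 1.11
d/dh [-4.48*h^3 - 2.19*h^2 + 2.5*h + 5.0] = -13.44*h^2 - 4.38*h + 2.5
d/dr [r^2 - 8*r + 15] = 2*r - 8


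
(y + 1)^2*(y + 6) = y^3 + 8*y^2 + 13*y + 6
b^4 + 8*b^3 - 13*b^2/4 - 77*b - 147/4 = (b - 3)*(b + 1/2)*(b + 7/2)*(b + 7)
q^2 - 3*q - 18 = (q - 6)*(q + 3)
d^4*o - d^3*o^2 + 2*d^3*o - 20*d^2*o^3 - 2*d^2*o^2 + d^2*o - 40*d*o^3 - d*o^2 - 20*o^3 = (d + 1)*(d - 5*o)*(d + 4*o)*(d*o + o)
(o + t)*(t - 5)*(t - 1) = o*t^2 - 6*o*t + 5*o + t^3 - 6*t^2 + 5*t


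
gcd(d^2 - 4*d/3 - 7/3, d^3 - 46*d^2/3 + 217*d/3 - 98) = d - 7/3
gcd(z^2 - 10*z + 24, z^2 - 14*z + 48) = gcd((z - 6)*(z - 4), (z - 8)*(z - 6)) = z - 6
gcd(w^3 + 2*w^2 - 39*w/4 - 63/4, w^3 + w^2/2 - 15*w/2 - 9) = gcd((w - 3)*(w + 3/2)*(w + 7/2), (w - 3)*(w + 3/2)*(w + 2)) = w^2 - 3*w/2 - 9/2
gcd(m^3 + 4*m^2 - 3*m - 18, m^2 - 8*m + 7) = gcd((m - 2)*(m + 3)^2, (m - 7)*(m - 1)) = 1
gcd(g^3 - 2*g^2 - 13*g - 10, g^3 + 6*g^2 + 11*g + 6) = g^2 + 3*g + 2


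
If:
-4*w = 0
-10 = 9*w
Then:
No Solution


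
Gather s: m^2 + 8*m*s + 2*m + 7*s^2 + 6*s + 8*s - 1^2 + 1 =m^2 + 2*m + 7*s^2 + s*(8*m + 14)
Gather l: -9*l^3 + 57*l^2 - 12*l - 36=-9*l^3 + 57*l^2 - 12*l - 36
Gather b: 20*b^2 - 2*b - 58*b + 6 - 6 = 20*b^2 - 60*b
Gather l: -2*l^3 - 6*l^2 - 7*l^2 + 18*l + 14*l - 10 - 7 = -2*l^3 - 13*l^2 + 32*l - 17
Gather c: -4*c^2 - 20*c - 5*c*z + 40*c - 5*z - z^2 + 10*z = -4*c^2 + c*(20 - 5*z) - z^2 + 5*z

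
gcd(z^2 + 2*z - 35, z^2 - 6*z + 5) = z - 5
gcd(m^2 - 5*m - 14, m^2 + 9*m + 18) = 1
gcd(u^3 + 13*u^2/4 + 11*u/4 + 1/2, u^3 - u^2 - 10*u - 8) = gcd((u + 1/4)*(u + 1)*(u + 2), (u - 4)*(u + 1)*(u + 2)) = u^2 + 3*u + 2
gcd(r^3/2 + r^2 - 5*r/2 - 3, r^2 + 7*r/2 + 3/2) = r + 3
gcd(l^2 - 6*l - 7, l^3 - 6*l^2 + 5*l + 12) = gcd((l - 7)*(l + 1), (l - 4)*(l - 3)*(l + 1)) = l + 1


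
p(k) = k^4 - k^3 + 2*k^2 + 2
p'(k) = 4*k^3 - 3*k^2 + 4*k = k*(4*k^2 - 3*k + 4)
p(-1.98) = 32.97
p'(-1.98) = -50.73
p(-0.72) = 3.68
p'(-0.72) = -5.93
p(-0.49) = 2.66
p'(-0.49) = -3.15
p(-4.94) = 766.90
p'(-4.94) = -575.19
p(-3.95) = 338.27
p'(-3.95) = -309.13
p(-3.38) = 193.98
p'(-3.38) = -202.25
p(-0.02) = 2.00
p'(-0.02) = -0.08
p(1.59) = 9.43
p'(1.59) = 14.85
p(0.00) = 2.00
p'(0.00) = 0.00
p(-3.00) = 128.00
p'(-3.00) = -147.00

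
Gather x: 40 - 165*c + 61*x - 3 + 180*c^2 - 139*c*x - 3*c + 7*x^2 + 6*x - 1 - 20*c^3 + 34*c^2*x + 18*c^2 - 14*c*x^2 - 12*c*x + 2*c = -20*c^3 + 198*c^2 - 166*c + x^2*(7 - 14*c) + x*(34*c^2 - 151*c + 67) + 36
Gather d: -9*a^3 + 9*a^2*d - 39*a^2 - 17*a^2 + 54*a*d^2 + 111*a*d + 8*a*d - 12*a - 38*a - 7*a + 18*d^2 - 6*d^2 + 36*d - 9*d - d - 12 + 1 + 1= -9*a^3 - 56*a^2 - 57*a + d^2*(54*a + 12) + d*(9*a^2 + 119*a + 26) - 10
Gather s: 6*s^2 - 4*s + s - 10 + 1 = 6*s^2 - 3*s - 9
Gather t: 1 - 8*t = 1 - 8*t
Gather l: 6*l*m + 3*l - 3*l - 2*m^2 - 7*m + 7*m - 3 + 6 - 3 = 6*l*m - 2*m^2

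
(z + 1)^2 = z^2 + 2*z + 1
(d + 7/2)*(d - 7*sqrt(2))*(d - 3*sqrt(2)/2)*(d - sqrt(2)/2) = d^4 - 9*sqrt(2)*d^3 + 7*d^3/2 - 63*sqrt(2)*d^2/2 + 59*d^2/2 - 21*sqrt(2)*d/2 + 413*d/4 - 147*sqrt(2)/4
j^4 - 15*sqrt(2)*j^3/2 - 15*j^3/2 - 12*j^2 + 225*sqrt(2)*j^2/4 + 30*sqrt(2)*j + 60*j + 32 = (j - 8)*(j + 1/2)*(j - 8*sqrt(2))*(j + sqrt(2)/2)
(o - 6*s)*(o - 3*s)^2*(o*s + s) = o^4*s - 12*o^3*s^2 + o^3*s + 45*o^2*s^3 - 12*o^2*s^2 - 54*o*s^4 + 45*o*s^3 - 54*s^4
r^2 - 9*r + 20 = (r - 5)*(r - 4)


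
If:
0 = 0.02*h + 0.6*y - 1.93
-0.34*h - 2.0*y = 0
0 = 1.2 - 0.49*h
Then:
No Solution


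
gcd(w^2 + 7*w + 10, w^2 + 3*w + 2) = w + 2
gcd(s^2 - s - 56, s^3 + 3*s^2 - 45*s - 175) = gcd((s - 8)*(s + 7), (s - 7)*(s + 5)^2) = 1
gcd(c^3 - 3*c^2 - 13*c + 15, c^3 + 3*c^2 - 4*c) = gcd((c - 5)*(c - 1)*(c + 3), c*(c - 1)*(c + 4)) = c - 1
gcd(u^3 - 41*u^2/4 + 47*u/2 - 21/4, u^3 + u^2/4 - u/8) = u - 1/4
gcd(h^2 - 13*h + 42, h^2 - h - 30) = h - 6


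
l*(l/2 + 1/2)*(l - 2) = l^3/2 - l^2/2 - l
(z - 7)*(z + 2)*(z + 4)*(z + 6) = z^4 + 5*z^3 - 40*z^2 - 260*z - 336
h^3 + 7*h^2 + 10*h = h*(h + 2)*(h + 5)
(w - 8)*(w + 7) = w^2 - w - 56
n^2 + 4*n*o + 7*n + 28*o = (n + 7)*(n + 4*o)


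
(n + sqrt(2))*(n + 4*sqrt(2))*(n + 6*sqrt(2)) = n^3 + 11*sqrt(2)*n^2 + 68*n + 48*sqrt(2)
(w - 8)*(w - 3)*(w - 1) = w^3 - 12*w^2 + 35*w - 24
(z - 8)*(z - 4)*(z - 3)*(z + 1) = z^4 - 14*z^3 + 53*z^2 - 28*z - 96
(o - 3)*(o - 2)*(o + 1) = o^3 - 4*o^2 + o + 6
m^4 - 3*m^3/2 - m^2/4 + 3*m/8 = m*(m - 3/2)*(m - 1/2)*(m + 1/2)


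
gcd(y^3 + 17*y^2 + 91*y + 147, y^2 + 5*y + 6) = y + 3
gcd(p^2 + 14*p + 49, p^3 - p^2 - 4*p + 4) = 1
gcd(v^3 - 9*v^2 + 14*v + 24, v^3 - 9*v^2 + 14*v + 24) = v^3 - 9*v^2 + 14*v + 24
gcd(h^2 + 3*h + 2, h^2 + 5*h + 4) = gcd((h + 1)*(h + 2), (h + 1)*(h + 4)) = h + 1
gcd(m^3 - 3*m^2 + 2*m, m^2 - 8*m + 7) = m - 1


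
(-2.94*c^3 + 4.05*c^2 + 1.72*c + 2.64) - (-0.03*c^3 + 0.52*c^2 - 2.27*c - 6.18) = -2.91*c^3 + 3.53*c^2 + 3.99*c + 8.82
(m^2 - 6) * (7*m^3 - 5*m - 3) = 7*m^5 - 47*m^3 - 3*m^2 + 30*m + 18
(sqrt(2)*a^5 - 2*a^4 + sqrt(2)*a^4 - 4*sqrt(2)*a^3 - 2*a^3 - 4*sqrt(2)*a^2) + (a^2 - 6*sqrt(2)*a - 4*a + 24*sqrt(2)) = sqrt(2)*a^5 - 2*a^4 + sqrt(2)*a^4 - 4*sqrt(2)*a^3 - 2*a^3 - 4*sqrt(2)*a^2 + a^2 - 6*sqrt(2)*a - 4*a + 24*sqrt(2)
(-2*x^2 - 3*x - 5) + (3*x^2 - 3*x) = x^2 - 6*x - 5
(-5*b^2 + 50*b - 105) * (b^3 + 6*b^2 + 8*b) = -5*b^5 + 20*b^4 + 155*b^3 - 230*b^2 - 840*b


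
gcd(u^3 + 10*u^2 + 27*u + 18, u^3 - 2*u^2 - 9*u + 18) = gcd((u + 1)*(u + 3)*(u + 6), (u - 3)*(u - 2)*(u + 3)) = u + 3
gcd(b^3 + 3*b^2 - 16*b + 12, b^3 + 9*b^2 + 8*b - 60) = b^2 + 4*b - 12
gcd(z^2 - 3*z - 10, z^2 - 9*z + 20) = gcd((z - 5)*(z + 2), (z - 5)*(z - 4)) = z - 5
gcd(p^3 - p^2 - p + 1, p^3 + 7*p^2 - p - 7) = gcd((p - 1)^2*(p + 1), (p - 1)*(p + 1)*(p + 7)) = p^2 - 1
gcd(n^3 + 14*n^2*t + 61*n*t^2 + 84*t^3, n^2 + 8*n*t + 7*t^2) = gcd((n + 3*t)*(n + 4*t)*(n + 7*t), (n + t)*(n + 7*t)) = n + 7*t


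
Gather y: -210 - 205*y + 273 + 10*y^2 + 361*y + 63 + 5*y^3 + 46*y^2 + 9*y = 5*y^3 + 56*y^2 + 165*y + 126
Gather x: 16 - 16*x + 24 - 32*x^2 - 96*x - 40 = -32*x^2 - 112*x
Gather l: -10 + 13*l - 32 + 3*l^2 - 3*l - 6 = 3*l^2 + 10*l - 48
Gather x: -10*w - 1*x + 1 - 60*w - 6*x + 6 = -70*w - 7*x + 7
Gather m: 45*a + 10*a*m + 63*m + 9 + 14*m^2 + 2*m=45*a + 14*m^2 + m*(10*a + 65) + 9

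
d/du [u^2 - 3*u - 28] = 2*u - 3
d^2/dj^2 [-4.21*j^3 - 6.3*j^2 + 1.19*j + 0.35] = -25.26*j - 12.6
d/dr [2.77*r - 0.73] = 2.77000000000000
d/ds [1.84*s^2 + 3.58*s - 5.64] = 3.68*s + 3.58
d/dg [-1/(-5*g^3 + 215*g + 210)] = (43 - 3*g^2)/(5*(-g^3 + 43*g + 42)^2)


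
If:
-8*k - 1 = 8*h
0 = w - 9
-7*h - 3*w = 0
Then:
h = -27/7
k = 209/56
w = 9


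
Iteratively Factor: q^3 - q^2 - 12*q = (q)*(q^2 - q - 12) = q*(q - 4)*(q + 3)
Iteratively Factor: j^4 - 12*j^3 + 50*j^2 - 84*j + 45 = (j - 3)*(j^3 - 9*j^2 + 23*j - 15) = (j - 3)^2*(j^2 - 6*j + 5) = (j - 5)*(j - 3)^2*(j - 1)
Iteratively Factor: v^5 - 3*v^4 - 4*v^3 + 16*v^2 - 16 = (v + 2)*(v^4 - 5*v^3 + 6*v^2 + 4*v - 8) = (v - 2)*(v + 2)*(v^3 - 3*v^2 + 4) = (v - 2)^2*(v + 2)*(v^2 - v - 2) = (v - 2)^2*(v + 1)*(v + 2)*(v - 2)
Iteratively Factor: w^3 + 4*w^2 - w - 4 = (w - 1)*(w^2 + 5*w + 4) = (w - 1)*(w + 4)*(w + 1)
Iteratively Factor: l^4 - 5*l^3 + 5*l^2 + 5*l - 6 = (l - 2)*(l^3 - 3*l^2 - l + 3) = (l - 2)*(l - 1)*(l^2 - 2*l - 3) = (l - 3)*(l - 2)*(l - 1)*(l + 1)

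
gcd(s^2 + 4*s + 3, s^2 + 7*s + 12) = s + 3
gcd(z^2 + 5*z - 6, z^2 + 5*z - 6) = z^2 + 5*z - 6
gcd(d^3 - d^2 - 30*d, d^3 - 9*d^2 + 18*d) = d^2 - 6*d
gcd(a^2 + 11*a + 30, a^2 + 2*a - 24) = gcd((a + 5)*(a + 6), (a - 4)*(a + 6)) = a + 6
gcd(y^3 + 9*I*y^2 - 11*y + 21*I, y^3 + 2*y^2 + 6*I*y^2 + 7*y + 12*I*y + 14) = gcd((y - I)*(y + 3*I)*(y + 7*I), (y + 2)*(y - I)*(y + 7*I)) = y^2 + 6*I*y + 7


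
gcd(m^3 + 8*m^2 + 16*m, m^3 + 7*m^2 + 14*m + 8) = m + 4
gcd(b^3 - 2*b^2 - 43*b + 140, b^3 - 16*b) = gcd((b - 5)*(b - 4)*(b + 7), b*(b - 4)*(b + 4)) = b - 4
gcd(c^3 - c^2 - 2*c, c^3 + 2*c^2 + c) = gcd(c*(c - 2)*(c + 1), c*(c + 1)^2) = c^2 + c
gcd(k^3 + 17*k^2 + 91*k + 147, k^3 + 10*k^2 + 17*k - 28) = k + 7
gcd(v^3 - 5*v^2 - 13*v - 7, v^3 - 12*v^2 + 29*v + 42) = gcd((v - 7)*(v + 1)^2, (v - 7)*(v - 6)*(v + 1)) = v^2 - 6*v - 7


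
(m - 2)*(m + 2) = m^2 - 4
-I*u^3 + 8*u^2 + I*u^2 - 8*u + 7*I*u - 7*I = (u - 1)*(u + 7*I)*(-I*u + 1)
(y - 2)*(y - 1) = y^2 - 3*y + 2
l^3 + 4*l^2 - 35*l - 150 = (l - 6)*(l + 5)^2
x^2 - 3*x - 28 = (x - 7)*(x + 4)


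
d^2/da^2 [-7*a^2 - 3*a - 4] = -14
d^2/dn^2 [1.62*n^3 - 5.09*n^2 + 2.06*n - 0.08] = 9.72*n - 10.18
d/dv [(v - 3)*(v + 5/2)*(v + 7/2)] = 3*v^2 + 6*v - 37/4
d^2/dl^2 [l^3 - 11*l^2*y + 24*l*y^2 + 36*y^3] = 6*l - 22*y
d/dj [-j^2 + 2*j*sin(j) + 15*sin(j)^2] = 2*j*cos(j) - 2*j + 2*sin(j) + 15*sin(2*j)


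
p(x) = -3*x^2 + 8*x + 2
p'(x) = 8 - 6*x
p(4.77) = -28.10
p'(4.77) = -20.62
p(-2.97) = -48.22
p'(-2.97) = 25.82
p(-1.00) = -9.00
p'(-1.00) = 14.00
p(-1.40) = -15.08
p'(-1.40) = 16.40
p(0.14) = 3.06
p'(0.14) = 7.16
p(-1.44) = -15.74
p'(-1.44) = 16.64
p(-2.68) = -40.99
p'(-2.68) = 24.08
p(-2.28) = -31.84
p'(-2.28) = 21.68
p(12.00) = -334.00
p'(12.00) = -64.00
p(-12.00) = -526.00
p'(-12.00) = 80.00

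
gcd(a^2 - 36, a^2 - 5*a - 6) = a - 6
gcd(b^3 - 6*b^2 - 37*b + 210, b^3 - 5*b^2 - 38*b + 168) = b^2 - b - 42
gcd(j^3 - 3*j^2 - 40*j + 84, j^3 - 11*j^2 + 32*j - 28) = j^2 - 9*j + 14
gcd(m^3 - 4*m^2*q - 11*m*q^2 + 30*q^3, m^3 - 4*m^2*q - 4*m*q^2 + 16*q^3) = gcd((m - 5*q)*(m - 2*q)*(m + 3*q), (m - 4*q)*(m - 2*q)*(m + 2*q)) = -m + 2*q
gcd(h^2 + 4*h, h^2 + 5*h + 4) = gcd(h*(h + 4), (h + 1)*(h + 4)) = h + 4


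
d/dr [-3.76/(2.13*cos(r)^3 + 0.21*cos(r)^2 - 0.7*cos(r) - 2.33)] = (-24.0264*cos(r)^2 - 1.5792*cos(r) + 2.632)*sin(r)/(2.13*cos(r)^3 + 0.21*cos(r)^2 - 0.7*cos(r) - 2.33)^2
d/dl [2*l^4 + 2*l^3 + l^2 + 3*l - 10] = 8*l^3 + 6*l^2 + 2*l + 3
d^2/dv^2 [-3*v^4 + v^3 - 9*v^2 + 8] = -36*v^2 + 6*v - 18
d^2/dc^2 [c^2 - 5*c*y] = 2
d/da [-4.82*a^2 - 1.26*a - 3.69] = -9.64*a - 1.26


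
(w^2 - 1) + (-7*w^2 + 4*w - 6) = -6*w^2 + 4*w - 7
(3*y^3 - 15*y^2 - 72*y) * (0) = 0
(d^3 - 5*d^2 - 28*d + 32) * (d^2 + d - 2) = d^5 - 4*d^4 - 35*d^3 + 14*d^2 + 88*d - 64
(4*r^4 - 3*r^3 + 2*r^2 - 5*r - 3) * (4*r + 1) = 16*r^5 - 8*r^4 + 5*r^3 - 18*r^2 - 17*r - 3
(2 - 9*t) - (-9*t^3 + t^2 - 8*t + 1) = 9*t^3 - t^2 - t + 1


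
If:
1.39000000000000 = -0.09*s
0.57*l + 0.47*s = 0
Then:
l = 12.73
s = -15.44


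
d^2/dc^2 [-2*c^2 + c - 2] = -4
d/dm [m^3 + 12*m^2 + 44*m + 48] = 3*m^2 + 24*m + 44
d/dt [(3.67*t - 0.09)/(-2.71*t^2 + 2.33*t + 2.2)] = (9.9457*t^2 - 0.4878*t + 8.2837)/(7.3441*t^4 - 12.6286*t^3 - 6.4951*t^2 + 10.252*t + 4.84)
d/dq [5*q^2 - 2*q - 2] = 10*q - 2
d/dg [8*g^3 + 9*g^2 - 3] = 6*g*(4*g + 3)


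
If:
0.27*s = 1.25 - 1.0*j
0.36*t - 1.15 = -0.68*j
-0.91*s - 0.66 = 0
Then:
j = 1.45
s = -0.73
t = 0.46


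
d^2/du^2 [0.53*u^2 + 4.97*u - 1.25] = 1.06000000000000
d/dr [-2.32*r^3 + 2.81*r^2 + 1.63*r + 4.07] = -6.96*r^2 + 5.62*r + 1.63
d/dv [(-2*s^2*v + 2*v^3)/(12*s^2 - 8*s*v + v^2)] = 2*(-2*v*(4*s - v)*(s^2 - v^2) + (-s^2 + 3*v^2)*(12*s^2 - 8*s*v + v^2))/(12*s^2 - 8*s*v + v^2)^2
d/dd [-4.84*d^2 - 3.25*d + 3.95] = -9.68*d - 3.25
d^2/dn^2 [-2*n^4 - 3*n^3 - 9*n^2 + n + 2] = -24*n^2 - 18*n - 18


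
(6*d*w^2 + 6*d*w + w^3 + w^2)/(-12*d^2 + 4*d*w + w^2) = w*(w + 1)/(-2*d + w)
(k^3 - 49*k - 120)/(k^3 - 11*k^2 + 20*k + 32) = (k^2 + 8*k + 15)/(k^2 - 3*k - 4)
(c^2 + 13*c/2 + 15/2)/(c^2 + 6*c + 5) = (c + 3/2)/(c + 1)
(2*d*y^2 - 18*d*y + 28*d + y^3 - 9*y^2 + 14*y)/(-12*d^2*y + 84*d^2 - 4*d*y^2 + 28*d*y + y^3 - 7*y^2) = (y - 2)/(-6*d + y)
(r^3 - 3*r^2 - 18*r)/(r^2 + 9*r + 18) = r*(r - 6)/(r + 6)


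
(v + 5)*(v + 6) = v^2 + 11*v + 30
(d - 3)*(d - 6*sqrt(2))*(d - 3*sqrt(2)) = d^3 - 9*sqrt(2)*d^2 - 3*d^2 + 36*d + 27*sqrt(2)*d - 108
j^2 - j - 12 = (j - 4)*(j + 3)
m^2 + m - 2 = (m - 1)*(m + 2)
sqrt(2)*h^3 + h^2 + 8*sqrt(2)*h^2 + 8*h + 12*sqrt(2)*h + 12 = (h + 2)*(h + 6)*(sqrt(2)*h + 1)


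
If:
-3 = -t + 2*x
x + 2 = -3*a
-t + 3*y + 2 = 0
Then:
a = -y/2 - 1/2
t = 3*y + 2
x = 3*y/2 - 1/2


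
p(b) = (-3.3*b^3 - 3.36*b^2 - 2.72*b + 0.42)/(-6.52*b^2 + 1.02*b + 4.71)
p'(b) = (13.04*b - 1.02)*(-3.3*b^3 - 3.36*b^2 - 2.72*b + 0.42)/(-6.52*b^2 + 1.02*b + 4.71)^2 + (-9.9*b^2 - 6.72*b - 2.72)/(-6.52*b^2 + 1.02*b + 4.71)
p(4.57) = 3.13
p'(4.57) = 0.45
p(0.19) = -0.05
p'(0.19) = -0.95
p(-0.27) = 0.25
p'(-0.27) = -0.69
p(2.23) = 2.32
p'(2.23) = 0.08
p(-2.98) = -1.17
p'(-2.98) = 0.42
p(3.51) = 2.68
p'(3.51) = 0.39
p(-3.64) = -1.46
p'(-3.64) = 0.45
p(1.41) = 2.84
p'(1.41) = -2.56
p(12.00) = 6.75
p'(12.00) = 0.50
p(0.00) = 0.09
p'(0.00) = -0.60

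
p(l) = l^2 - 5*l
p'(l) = 2*l - 5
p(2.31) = -6.21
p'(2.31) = -0.38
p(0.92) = -3.75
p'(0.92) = -3.16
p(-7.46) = 92.95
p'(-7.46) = -19.92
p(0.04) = -0.20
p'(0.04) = -4.92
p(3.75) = -4.69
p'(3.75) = 2.50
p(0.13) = -0.63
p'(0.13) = -4.74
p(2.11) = -6.10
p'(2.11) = -0.78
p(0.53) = -2.37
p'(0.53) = -3.94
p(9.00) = 36.00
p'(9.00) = 13.00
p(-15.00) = 300.00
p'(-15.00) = -35.00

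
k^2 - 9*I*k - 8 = (k - 8*I)*(k - I)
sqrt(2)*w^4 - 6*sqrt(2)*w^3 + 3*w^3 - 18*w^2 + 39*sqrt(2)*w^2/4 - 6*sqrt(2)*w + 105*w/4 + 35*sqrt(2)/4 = (w - 7/2)*(w - 5/2)*(w + sqrt(2))*(sqrt(2)*w + 1)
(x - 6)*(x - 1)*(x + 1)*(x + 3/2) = x^4 - 9*x^3/2 - 10*x^2 + 9*x/2 + 9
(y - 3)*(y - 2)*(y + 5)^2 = y^4 + 5*y^3 - 19*y^2 - 65*y + 150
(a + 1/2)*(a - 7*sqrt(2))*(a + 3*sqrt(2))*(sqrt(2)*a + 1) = sqrt(2)*a^4 - 7*a^3 + sqrt(2)*a^3/2 - 46*sqrt(2)*a^2 - 7*a^2/2 - 42*a - 23*sqrt(2)*a - 21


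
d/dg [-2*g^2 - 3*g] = -4*g - 3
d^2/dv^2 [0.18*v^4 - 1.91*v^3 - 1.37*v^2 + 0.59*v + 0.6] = 2.16*v^2 - 11.46*v - 2.74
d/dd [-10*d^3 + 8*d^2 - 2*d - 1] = -30*d^2 + 16*d - 2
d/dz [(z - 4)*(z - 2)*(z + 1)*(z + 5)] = 4*z^3 - 46*z + 18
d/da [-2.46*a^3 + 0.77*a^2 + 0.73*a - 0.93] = -7.38*a^2 + 1.54*a + 0.73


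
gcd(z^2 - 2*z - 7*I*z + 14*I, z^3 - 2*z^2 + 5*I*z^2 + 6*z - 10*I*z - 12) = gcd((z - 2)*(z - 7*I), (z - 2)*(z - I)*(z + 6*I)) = z - 2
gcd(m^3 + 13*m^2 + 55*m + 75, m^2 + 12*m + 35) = m + 5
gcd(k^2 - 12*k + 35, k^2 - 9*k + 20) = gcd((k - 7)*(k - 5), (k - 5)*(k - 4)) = k - 5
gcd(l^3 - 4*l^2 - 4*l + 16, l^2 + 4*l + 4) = l + 2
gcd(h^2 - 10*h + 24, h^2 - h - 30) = h - 6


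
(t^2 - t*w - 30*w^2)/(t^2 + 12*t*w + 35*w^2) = (t - 6*w)/(t + 7*w)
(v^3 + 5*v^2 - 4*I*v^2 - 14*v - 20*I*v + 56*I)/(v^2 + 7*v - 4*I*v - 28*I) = v - 2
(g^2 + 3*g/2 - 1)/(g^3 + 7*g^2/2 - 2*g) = (g + 2)/(g*(g + 4))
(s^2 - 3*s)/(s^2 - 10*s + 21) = s/(s - 7)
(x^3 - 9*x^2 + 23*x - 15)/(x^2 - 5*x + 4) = (x^2 - 8*x + 15)/(x - 4)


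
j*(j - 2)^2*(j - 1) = j^4 - 5*j^3 + 8*j^2 - 4*j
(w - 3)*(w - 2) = w^2 - 5*w + 6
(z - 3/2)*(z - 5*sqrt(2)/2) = z^2 - 5*sqrt(2)*z/2 - 3*z/2 + 15*sqrt(2)/4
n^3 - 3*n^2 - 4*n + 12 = (n - 3)*(n - 2)*(n + 2)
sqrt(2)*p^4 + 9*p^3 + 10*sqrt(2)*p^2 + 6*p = p*(p + sqrt(2))*(p + 3*sqrt(2))*(sqrt(2)*p + 1)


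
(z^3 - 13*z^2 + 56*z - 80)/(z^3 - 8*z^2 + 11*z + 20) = (z - 4)/(z + 1)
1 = 1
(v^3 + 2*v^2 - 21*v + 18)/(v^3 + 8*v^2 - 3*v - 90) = (v - 1)/(v + 5)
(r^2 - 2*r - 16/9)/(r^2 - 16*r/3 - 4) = (r - 8/3)/(r - 6)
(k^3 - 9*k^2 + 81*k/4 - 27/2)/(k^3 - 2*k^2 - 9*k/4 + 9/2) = (2*k^2 - 15*k + 18)/(2*k^2 - k - 6)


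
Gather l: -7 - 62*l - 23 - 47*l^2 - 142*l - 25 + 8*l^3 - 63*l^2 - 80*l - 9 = 8*l^3 - 110*l^2 - 284*l - 64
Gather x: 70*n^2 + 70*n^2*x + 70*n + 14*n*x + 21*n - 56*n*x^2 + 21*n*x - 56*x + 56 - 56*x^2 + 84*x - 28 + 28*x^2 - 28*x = 70*n^2 + 91*n + x^2*(-56*n - 28) + x*(70*n^2 + 35*n) + 28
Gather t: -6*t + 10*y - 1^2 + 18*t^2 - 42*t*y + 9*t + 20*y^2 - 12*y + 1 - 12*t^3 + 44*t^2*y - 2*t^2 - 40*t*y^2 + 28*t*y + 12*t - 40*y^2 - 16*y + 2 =-12*t^3 + t^2*(44*y + 16) + t*(-40*y^2 - 14*y + 15) - 20*y^2 - 18*y + 2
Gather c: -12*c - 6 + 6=-12*c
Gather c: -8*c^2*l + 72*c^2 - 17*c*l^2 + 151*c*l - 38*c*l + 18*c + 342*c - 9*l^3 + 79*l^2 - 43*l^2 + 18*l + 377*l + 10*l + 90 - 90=c^2*(72 - 8*l) + c*(-17*l^2 + 113*l + 360) - 9*l^3 + 36*l^2 + 405*l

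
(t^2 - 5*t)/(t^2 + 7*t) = (t - 5)/(t + 7)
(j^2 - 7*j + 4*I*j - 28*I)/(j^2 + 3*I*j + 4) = (j - 7)/(j - I)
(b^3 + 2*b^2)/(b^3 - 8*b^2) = (b + 2)/(b - 8)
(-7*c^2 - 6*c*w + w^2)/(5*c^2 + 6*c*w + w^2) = (-7*c + w)/(5*c + w)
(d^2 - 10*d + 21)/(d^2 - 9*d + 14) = (d - 3)/(d - 2)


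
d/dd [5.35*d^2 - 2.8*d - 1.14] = 10.7*d - 2.8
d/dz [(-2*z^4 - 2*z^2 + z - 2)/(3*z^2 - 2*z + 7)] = (-12*z^5 + 12*z^4 - 56*z^3 + z^2 - 16*z + 3)/(9*z^4 - 12*z^3 + 46*z^2 - 28*z + 49)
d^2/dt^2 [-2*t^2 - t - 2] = -4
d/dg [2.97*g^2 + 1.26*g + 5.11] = 5.94*g + 1.26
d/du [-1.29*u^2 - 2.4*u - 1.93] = -2.58*u - 2.4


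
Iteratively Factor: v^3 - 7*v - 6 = (v + 1)*(v^2 - v - 6) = (v + 1)*(v + 2)*(v - 3)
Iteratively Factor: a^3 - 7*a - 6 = (a + 1)*(a^2 - a - 6) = (a + 1)*(a + 2)*(a - 3)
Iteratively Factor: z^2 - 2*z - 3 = (z - 3)*(z + 1)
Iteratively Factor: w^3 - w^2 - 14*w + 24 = (w - 2)*(w^2 + w - 12) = (w - 3)*(w - 2)*(w + 4)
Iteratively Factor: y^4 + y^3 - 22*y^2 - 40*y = (y + 4)*(y^3 - 3*y^2 - 10*y) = y*(y + 4)*(y^2 - 3*y - 10) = y*(y + 2)*(y + 4)*(y - 5)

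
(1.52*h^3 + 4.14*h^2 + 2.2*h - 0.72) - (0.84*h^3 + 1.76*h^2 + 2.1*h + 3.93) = 0.68*h^3 + 2.38*h^2 + 0.1*h - 4.65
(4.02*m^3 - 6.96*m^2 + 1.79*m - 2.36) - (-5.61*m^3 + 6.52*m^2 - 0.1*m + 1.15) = 9.63*m^3 - 13.48*m^2 + 1.89*m - 3.51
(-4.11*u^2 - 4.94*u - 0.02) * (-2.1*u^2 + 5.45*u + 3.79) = 8.631*u^4 - 12.0255*u^3 - 42.4579*u^2 - 18.8316*u - 0.0758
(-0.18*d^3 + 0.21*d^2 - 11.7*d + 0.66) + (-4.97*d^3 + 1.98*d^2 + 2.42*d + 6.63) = -5.15*d^3 + 2.19*d^2 - 9.28*d + 7.29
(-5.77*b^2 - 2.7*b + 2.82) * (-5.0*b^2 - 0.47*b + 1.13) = 28.85*b^4 + 16.2119*b^3 - 19.3511*b^2 - 4.3764*b + 3.1866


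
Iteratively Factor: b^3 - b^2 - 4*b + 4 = (b + 2)*(b^2 - 3*b + 2) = (b - 1)*(b + 2)*(b - 2)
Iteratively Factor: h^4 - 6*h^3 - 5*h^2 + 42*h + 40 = (h - 5)*(h^3 - h^2 - 10*h - 8) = (h - 5)*(h + 2)*(h^2 - 3*h - 4) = (h - 5)*(h - 4)*(h + 2)*(h + 1)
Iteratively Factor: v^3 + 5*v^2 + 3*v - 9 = (v - 1)*(v^2 + 6*v + 9) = (v - 1)*(v + 3)*(v + 3)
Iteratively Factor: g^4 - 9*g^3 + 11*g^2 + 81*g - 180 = (g - 5)*(g^3 - 4*g^2 - 9*g + 36) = (g - 5)*(g + 3)*(g^2 - 7*g + 12) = (g - 5)*(g - 3)*(g + 3)*(g - 4)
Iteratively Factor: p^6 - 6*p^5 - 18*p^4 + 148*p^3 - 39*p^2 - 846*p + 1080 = (p + 3)*(p^5 - 9*p^4 + 9*p^3 + 121*p^2 - 402*p + 360) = (p - 3)*(p + 3)*(p^4 - 6*p^3 - 9*p^2 + 94*p - 120) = (p - 5)*(p - 3)*(p + 3)*(p^3 - p^2 - 14*p + 24) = (p - 5)*(p - 3)^2*(p + 3)*(p^2 + 2*p - 8) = (p - 5)*(p - 3)^2*(p - 2)*(p + 3)*(p + 4)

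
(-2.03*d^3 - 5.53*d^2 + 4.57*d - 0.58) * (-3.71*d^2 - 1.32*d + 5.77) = 7.5313*d^5 + 23.1959*d^4 - 21.3682*d^3 - 35.7887*d^2 + 27.1345*d - 3.3466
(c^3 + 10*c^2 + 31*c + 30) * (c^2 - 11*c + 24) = c^5 - c^4 - 55*c^3 - 71*c^2 + 414*c + 720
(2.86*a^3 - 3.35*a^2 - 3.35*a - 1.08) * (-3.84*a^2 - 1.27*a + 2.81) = -10.9824*a^5 + 9.2318*a^4 + 25.1551*a^3 - 1.0118*a^2 - 8.0419*a - 3.0348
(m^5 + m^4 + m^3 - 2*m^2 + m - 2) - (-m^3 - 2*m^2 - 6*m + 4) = m^5 + m^4 + 2*m^3 + 7*m - 6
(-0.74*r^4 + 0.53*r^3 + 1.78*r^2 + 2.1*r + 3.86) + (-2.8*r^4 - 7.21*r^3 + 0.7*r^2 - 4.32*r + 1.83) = -3.54*r^4 - 6.68*r^3 + 2.48*r^2 - 2.22*r + 5.69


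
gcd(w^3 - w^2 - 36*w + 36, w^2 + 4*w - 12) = w + 6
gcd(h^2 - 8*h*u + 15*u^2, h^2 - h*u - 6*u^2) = -h + 3*u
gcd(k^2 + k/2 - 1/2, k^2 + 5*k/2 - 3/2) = k - 1/2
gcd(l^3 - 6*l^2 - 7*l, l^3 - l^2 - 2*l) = l^2 + l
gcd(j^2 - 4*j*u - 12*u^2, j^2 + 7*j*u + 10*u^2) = j + 2*u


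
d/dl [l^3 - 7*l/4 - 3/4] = 3*l^2 - 7/4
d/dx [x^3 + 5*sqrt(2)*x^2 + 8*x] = 3*x^2 + 10*sqrt(2)*x + 8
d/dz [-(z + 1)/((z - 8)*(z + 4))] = (z^2 + 2*z + 28)/(z^4 - 8*z^3 - 48*z^2 + 256*z + 1024)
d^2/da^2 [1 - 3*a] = 0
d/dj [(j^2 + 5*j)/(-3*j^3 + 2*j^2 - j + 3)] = (j*(j + 5)*(9*j^2 - 4*j + 1) - (2*j + 5)*(3*j^3 - 2*j^2 + j - 3))/(3*j^3 - 2*j^2 + j - 3)^2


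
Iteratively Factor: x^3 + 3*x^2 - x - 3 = (x - 1)*(x^2 + 4*x + 3) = (x - 1)*(x + 3)*(x + 1)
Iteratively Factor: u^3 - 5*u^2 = (u)*(u^2 - 5*u) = u^2*(u - 5)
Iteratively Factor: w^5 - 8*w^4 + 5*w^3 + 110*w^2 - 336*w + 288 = (w - 3)*(w^4 - 5*w^3 - 10*w^2 + 80*w - 96) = (w - 3)*(w - 2)*(w^3 - 3*w^2 - 16*w + 48) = (w - 3)^2*(w - 2)*(w^2 - 16) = (w - 4)*(w - 3)^2*(w - 2)*(w + 4)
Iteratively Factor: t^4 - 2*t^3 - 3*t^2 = (t + 1)*(t^3 - 3*t^2) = (t - 3)*(t + 1)*(t^2) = t*(t - 3)*(t + 1)*(t)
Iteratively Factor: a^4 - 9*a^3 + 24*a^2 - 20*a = (a - 2)*(a^3 - 7*a^2 + 10*a) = (a - 5)*(a - 2)*(a^2 - 2*a) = a*(a - 5)*(a - 2)*(a - 2)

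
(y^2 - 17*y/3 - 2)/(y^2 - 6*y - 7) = (-y^2 + 17*y/3 + 2)/(-y^2 + 6*y + 7)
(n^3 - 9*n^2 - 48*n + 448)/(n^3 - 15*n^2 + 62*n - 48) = (n^2 - n - 56)/(n^2 - 7*n + 6)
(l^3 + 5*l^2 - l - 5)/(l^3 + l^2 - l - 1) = (l + 5)/(l + 1)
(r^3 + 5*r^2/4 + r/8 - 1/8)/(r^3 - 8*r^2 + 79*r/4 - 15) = (8*r^3 + 10*r^2 + r - 1)/(2*(4*r^3 - 32*r^2 + 79*r - 60))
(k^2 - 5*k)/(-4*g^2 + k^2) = k*(5 - k)/(4*g^2 - k^2)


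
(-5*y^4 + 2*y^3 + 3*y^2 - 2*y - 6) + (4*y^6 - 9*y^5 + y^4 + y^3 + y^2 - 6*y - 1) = 4*y^6 - 9*y^5 - 4*y^4 + 3*y^3 + 4*y^2 - 8*y - 7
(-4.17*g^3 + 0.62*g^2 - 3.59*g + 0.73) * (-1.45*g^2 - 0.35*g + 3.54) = 6.0465*g^5 + 0.5605*g^4 - 9.7733*g^3 + 2.3928*g^2 - 12.9641*g + 2.5842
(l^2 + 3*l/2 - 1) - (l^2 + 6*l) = -9*l/2 - 1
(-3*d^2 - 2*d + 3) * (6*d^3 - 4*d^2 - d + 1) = -18*d^5 + 29*d^3 - 13*d^2 - 5*d + 3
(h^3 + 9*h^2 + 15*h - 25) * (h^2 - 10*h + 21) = h^5 - h^4 - 54*h^3 + 14*h^2 + 565*h - 525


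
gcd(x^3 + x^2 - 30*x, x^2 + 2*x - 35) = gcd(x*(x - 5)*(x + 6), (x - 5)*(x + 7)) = x - 5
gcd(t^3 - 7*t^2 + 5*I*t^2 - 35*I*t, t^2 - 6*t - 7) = t - 7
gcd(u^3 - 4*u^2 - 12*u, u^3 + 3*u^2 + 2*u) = u^2 + 2*u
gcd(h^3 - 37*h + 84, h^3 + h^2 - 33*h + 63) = h^2 + 4*h - 21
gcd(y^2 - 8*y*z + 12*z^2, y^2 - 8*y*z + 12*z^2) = y^2 - 8*y*z + 12*z^2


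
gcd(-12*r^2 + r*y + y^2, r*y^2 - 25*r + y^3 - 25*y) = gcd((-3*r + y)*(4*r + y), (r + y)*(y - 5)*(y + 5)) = 1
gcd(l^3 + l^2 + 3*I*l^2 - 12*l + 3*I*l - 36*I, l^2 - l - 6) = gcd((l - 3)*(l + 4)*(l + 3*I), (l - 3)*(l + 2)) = l - 3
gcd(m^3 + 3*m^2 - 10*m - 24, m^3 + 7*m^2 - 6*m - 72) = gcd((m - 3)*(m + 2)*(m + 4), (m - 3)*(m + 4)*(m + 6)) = m^2 + m - 12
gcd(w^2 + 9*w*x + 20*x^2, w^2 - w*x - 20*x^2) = w + 4*x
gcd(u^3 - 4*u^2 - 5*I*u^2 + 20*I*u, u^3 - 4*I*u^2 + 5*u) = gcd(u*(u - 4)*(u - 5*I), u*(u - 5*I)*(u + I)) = u^2 - 5*I*u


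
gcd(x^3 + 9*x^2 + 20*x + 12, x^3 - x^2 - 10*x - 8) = x^2 + 3*x + 2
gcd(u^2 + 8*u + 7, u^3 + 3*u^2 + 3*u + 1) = u + 1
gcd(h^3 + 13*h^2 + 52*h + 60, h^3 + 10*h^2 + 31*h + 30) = h^2 + 7*h + 10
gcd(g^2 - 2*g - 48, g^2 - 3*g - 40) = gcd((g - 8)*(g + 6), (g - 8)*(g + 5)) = g - 8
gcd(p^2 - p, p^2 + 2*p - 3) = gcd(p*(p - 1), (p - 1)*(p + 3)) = p - 1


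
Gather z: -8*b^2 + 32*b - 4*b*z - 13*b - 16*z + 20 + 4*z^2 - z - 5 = -8*b^2 + 19*b + 4*z^2 + z*(-4*b - 17) + 15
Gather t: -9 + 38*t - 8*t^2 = -8*t^2 + 38*t - 9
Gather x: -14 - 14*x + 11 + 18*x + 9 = 4*x + 6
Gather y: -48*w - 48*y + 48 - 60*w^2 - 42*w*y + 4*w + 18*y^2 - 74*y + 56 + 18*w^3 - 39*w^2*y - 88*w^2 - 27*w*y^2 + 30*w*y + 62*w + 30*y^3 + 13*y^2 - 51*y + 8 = 18*w^3 - 148*w^2 + 18*w + 30*y^3 + y^2*(31 - 27*w) + y*(-39*w^2 - 12*w - 173) + 112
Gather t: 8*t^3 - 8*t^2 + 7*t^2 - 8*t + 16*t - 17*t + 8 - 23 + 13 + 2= 8*t^3 - t^2 - 9*t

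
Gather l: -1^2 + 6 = 5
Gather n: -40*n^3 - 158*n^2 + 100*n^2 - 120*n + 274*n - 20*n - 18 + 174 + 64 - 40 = -40*n^3 - 58*n^2 + 134*n + 180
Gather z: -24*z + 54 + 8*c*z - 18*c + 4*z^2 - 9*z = -18*c + 4*z^2 + z*(8*c - 33) + 54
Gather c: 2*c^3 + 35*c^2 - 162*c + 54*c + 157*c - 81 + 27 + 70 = 2*c^3 + 35*c^2 + 49*c + 16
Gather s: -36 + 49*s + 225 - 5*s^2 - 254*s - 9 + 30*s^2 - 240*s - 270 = 25*s^2 - 445*s - 90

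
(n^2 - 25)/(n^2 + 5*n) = (n - 5)/n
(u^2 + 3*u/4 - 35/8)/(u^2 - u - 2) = (-u^2 - 3*u/4 + 35/8)/(-u^2 + u + 2)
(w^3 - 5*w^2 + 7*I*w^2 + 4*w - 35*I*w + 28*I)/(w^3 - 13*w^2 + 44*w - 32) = (w + 7*I)/(w - 8)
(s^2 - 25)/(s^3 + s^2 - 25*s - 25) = 1/(s + 1)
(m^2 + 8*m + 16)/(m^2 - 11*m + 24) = (m^2 + 8*m + 16)/(m^2 - 11*m + 24)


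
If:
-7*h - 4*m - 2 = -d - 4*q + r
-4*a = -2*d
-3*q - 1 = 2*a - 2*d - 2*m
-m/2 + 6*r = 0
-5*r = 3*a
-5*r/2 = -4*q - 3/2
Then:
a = 5/451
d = 10/451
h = -1429/3157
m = -36/451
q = -171/451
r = -3/451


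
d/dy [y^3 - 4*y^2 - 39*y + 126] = 3*y^2 - 8*y - 39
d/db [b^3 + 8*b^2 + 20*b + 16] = 3*b^2 + 16*b + 20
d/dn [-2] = 0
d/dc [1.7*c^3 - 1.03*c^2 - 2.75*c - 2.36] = 5.1*c^2 - 2.06*c - 2.75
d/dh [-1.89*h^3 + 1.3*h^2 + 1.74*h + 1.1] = -5.67*h^2 + 2.6*h + 1.74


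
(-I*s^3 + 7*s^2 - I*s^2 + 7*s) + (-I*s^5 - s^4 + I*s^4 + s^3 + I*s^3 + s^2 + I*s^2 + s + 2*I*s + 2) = -I*s^5 - s^4 + I*s^4 + s^3 + 8*s^2 + 8*s + 2*I*s + 2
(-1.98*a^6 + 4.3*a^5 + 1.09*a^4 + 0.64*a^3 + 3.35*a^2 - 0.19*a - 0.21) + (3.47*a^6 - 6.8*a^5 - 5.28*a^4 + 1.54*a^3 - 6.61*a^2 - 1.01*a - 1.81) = 1.49*a^6 - 2.5*a^5 - 4.19*a^4 + 2.18*a^3 - 3.26*a^2 - 1.2*a - 2.02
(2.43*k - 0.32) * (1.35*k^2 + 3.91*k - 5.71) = 3.2805*k^3 + 9.0693*k^2 - 15.1265*k + 1.8272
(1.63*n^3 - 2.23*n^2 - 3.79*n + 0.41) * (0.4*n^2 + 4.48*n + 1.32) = 0.652*n^5 + 6.4104*n^4 - 9.3548*n^3 - 19.7588*n^2 - 3.166*n + 0.5412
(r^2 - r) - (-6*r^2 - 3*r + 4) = 7*r^2 + 2*r - 4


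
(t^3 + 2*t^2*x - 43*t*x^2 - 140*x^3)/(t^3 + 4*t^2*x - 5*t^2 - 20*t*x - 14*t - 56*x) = (t^2 - 2*t*x - 35*x^2)/(t^2 - 5*t - 14)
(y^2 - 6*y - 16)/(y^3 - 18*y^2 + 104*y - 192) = (y + 2)/(y^2 - 10*y + 24)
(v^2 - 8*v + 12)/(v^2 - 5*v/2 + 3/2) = 2*(v^2 - 8*v + 12)/(2*v^2 - 5*v + 3)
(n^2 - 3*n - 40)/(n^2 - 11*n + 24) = (n + 5)/(n - 3)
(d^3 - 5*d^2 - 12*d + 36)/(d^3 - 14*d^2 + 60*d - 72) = (d + 3)/(d - 6)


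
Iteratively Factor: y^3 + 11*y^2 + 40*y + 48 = (y + 3)*(y^2 + 8*y + 16) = (y + 3)*(y + 4)*(y + 4)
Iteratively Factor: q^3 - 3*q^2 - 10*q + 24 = (q - 4)*(q^2 + q - 6) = (q - 4)*(q - 2)*(q + 3)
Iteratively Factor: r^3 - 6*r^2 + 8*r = (r - 2)*(r^2 - 4*r) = (r - 4)*(r - 2)*(r)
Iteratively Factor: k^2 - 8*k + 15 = (k - 5)*(k - 3)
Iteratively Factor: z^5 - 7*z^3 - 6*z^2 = (z)*(z^4 - 7*z^2 - 6*z) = z^2*(z^3 - 7*z - 6) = z^2*(z + 2)*(z^2 - 2*z - 3) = z^2*(z - 3)*(z + 2)*(z + 1)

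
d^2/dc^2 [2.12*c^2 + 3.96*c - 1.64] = 4.24000000000000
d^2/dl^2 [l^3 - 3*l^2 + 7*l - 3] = 6*l - 6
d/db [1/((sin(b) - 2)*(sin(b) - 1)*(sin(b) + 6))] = (-3*sin(b)^2 - 6*sin(b) + 16)*cos(b)/((sin(b) - 2)^2*(sin(b) - 1)^2*(sin(b) + 6)^2)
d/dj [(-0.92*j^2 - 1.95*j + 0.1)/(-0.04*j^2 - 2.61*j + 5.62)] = (2.3232*j^2 - 10.3328*j - 10.698)/(0.0016*j^4 + 0.2088*j^3 + 6.3625*j^2 - 29.3364*j + 31.5844)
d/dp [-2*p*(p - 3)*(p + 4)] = -6*p^2 - 4*p + 24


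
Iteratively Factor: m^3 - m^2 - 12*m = (m - 4)*(m^2 + 3*m) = (m - 4)*(m + 3)*(m)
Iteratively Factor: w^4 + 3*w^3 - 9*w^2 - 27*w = (w + 3)*(w^3 - 9*w) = w*(w + 3)*(w^2 - 9) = w*(w - 3)*(w + 3)*(w + 3)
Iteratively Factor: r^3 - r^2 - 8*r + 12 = (r - 2)*(r^2 + r - 6) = (r - 2)^2*(r + 3)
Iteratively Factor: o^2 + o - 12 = (o + 4)*(o - 3)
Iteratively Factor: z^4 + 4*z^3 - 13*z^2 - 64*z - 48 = (z + 3)*(z^3 + z^2 - 16*z - 16) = (z - 4)*(z + 3)*(z^2 + 5*z + 4) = (z - 4)*(z + 1)*(z + 3)*(z + 4)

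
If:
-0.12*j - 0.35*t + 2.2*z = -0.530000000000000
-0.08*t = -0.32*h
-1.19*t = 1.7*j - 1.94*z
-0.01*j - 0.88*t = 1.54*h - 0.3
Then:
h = 0.06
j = -0.43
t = 0.24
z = -0.23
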